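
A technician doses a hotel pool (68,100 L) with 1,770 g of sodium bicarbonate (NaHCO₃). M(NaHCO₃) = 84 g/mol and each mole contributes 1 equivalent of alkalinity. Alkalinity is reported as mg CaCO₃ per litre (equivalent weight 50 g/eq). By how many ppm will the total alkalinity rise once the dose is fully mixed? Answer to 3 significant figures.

15.5 ppm

Moles of NaHCO₃: 1,770 g ÷ 84 g/mol = 21.07 mol → 21.07 eq of alkalinity.
As CaCO₃: 21.07 eq × 50 g/eq = 1054 g.
Rise: 1054 g / 68,100 L × 1000 = 15.47 mg/L.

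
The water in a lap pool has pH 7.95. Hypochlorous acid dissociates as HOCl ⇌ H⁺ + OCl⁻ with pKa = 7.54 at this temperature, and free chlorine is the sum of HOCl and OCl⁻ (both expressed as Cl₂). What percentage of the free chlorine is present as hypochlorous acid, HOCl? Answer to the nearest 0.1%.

[OCl⁻]/[HOCl] = 10^(pH − pKa) = 10^(7.95 − 7.54) = 10^0.41 = 2.57.
Fraction as HOCl = 1 / (1 + 2.57) = 0.2801.

28.0%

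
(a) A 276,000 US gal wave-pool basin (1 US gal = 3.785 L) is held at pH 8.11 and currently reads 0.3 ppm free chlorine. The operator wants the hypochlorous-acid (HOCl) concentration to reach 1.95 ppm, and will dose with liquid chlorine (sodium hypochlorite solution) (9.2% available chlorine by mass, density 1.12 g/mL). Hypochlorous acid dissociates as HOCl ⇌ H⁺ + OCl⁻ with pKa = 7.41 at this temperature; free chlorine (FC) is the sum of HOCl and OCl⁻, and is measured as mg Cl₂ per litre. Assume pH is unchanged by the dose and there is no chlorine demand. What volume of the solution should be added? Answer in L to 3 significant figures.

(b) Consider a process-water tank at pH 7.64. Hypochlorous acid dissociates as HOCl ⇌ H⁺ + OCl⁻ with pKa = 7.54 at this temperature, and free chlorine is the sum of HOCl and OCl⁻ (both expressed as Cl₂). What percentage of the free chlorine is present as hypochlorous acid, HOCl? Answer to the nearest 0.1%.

(a) Volume: 276,000 US gal × 3.785 L/gal = 1,044,660 L.
(a) [OCl⁻]/[HOCl] = 10^(pH − pKa) = 10^(8.11 − 7.41) = 5.012; fraction as HOCl = 1/(1 + 5.012) = 0.1663.
(a) Free chlorine required for 1.95 ppm HOCl: 1.95 / 0.1663 = 11.72 ppm.
(a) FC to add: 11.72 − 0.3 = 11.42 mg/L as Cl₂.
(a) Cl₂ equivalent: 11.42 mg/L × 1,044,660 L = 11,930 g.
(a) Product at 9.2% available Cl: 11,930 / 0.092 = 129,700 g.
(a) Volume: 129,700 g ÷ 1.12 g/mL = 115,800 mL.

(b) [OCl⁻]/[HOCl] = 10^(pH − pKa) = 10^(7.64 − 7.54) = 10^0.10 = 1.259.
(b) Fraction as HOCl = 1 / (1 + 1.259) = 0.4427.

(a) 116 L; (b) 44.3%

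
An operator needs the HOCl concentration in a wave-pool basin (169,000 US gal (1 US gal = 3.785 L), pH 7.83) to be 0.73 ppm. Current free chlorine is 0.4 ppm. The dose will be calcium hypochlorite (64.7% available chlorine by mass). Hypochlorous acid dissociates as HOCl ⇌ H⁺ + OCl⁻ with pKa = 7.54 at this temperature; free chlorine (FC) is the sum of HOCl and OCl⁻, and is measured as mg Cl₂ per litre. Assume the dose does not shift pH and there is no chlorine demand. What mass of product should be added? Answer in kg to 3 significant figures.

Volume: 169,000 US gal × 3.785 L/gal = 639,665 L.
[OCl⁻]/[HOCl] = 10^(pH − pKa) = 10^(7.83 − 7.54) = 1.95; fraction as HOCl = 1/(1 + 1.95) = 0.339.
Free chlorine required for 0.73 ppm HOCl: 0.73 / 0.339 = 2.153 ppm.
FC to add: 2.153 − 0.4 = 1.753 mg/L as Cl₂.
Cl₂ equivalent: 1.753 mg/L × 639,665 L = 1122 g.
Product at 64.7% available Cl: 1122 / 0.647 = 1734 g.

1.73 kg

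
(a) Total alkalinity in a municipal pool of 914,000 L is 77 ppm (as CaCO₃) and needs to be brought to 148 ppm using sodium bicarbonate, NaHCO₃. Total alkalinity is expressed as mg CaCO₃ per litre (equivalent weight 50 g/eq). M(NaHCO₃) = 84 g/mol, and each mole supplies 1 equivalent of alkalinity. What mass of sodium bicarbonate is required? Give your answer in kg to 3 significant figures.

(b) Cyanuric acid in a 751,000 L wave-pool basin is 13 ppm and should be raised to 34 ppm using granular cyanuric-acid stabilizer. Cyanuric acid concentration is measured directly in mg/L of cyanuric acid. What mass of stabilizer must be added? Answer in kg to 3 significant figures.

(a) Alkalinity to add: (148 − 77) = 71 mg/L as CaCO₃ × 914,000 L = 64,890 g as CaCO₃.
(a) Equivalents: 64,890 g ÷ 50 g/eq = 1298 eq.
(a) NaHCO₃ supplies 1 eq per mole → 1298 mol.
(a) Mass: 1298 mol × 84 g/mol = 109,000 g.

(b) CYA to add: (34 − 13) = 21 mg/L × 751,000 L = 15,770 g cyanuric acid.

(a) 109 kg; (b) 15.8 kg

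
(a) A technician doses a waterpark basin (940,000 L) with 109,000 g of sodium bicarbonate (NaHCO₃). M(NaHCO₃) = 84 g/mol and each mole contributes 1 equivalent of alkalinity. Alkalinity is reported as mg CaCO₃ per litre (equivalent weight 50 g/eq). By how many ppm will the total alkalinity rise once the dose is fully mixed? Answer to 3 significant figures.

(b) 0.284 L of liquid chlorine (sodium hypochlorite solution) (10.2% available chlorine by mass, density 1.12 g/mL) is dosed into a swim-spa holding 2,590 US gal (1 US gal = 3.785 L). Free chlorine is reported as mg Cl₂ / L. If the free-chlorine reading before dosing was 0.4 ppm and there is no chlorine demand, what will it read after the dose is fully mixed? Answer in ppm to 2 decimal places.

(a) 69.0 ppm; (b) 3.71 ppm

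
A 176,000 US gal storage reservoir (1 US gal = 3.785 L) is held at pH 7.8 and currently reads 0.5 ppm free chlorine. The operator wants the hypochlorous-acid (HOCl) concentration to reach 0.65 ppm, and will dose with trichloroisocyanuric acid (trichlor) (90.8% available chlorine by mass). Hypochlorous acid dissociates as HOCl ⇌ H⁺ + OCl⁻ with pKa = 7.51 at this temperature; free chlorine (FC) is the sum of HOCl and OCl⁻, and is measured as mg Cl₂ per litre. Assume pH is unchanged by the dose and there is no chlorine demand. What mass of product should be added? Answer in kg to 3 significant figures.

Volume: 176,000 US gal × 3.785 L/gal = 666,160 L.
[OCl⁻]/[HOCl] = 10^(pH − pKa) = 10^(7.8 − 7.51) = 1.95; fraction as HOCl = 1/(1 + 1.95) = 0.339.
Free chlorine required for 0.65 ppm HOCl: 0.65 / 0.339 = 1.917 ppm.
FC to add: 1.917 − 0.5 = 1.417 mg/L as Cl₂.
Cl₂ equivalent: 1.417 mg/L × 666,160 L = 944.2 g.
Product at 90.8% available Cl: 944.2 / 0.908 = 1040 g.

1.04 kg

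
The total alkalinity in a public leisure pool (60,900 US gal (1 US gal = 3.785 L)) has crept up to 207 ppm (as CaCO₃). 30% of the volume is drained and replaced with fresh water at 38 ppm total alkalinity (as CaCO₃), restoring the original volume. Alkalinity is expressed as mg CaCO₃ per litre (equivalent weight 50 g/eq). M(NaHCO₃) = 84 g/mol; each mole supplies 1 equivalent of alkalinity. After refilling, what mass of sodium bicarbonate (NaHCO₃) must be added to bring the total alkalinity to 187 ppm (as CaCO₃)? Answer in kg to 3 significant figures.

Volume: 60,900 US gal × 3.785 L/gal = 230,506 L.
After draining 30% and refilling: 207 × 0.70 + 38 × 0.30 = 156.3 ppm.
Deficit to target: 187 − 156.3 = 30.7 mg/L.
As CaCO₃: 30.7 mg/L × 230,506 L = 7077 g; ÷ 50 g/eq ÷ 1 = 141.5 mol NaHCO₃.
Mass: 141.5 × 84 = 11,890 g.

11.9 kg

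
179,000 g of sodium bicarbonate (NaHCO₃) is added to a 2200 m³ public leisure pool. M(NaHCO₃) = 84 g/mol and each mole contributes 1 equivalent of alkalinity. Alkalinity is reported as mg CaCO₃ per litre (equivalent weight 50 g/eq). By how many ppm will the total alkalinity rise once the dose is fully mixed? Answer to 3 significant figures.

48.4 ppm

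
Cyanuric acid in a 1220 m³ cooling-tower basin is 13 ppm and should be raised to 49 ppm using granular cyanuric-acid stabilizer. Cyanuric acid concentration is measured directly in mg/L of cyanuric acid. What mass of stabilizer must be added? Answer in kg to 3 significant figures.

43.9 kg

Volume: 1220 m³ = 1,220,000 L.
CYA to add: (49 − 13) = 36 mg/L × 1,220,000 L = 43,920 g cyanuric acid.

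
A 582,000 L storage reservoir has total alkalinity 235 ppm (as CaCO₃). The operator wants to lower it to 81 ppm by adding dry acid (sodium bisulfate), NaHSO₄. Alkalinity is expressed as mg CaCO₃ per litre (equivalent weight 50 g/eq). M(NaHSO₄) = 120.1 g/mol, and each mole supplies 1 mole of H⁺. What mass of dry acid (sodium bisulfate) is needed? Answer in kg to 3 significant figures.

215 kg

Alkalinity to neutralize: (235 − 81) = 154 mg/L as CaCO₃ × 582,000 L = 89,630 g as CaCO₃.
Equivalents of H⁺ required: 89,630 ÷ 50 g/eq = 1793 eq = 1793 mol NaHSO₄.
Mass of NaHSO₄: 1793 × 120.1 = 215,300 g.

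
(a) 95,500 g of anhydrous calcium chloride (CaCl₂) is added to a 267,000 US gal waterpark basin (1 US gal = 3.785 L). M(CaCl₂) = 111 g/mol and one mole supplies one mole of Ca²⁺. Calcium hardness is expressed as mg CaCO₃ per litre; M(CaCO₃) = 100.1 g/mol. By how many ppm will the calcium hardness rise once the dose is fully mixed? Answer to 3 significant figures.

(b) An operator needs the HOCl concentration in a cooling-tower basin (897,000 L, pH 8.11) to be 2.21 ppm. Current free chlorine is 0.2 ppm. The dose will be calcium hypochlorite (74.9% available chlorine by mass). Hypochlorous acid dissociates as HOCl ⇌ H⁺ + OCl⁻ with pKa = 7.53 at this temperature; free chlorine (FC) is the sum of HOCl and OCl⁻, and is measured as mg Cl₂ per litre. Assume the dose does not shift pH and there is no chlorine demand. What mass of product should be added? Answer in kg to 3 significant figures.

(a) 85.2 ppm; (b) 12.5 kg

(a) Volume: 267,000 US gal × 3.785 L/gal = 1,010,595 L.
(a) Moles of Ca²⁺: 95,500 g ÷ 111 g/mol = 860.4 mol.
(a) As CaCO₃: 860.4 mol × 100.1 g/mol = 86,120 g.
(a) Rise: 86,120 g / 1,010,595 L × 1000 = 85.22 mg/L.

(b) [OCl⁻]/[HOCl] = 10^(pH − pKa) = 10^(8.11 − 7.53) = 3.802; fraction as HOCl = 1/(1 + 3.802) = 0.2083.
(b) Free chlorine required for 2.21 ppm HOCl: 2.21 / 0.2083 = 10.61 ppm.
(b) FC to add: 10.61 − 0.2 = 10.41 mg/L as Cl₂.
(b) Cl₂ equivalent: 10.41 mg/L × 897,000 L = 9340 g.
(b) Product at 74.9% available Cl: 9340 / 0.749 = 12,470 g.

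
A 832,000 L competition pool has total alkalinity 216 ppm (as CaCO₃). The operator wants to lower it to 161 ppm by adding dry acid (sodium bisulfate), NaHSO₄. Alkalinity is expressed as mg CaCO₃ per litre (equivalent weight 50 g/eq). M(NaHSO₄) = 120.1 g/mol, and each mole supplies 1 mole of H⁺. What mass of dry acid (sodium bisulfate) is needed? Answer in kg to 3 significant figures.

110 kg

Alkalinity to neutralize: (216 − 161) = 55 mg/L as CaCO₃ × 832,000 L = 45,760 g as CaCO₃.
Equivalents of H⁺ required: 45,760 ÷ 50 g/eq = 915.2 eq = 915.2 mol NaHSO₄.
Mass of NaHSO₄: 915.2 × 120.1 = 109,900 g.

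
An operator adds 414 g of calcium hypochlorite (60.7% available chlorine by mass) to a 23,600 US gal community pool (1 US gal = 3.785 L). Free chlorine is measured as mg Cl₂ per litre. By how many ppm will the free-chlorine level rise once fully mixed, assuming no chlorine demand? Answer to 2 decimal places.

2.81 ppm

Volume: 23,600 US gal × 3.785 L/gal = 89,326 L.
Available chlorine delivered: 414 g × 0.607 = 251.3 g as Cl₂.
Concentration rise: 251.3 g / 89,326 L = 2.813 mg/L = 2.81 ppm.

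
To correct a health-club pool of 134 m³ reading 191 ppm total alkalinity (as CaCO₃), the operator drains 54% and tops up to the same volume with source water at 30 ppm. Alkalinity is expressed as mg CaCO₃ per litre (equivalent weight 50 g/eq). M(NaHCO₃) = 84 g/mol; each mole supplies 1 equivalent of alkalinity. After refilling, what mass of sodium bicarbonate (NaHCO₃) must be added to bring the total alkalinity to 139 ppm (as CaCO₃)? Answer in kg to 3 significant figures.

7.87 kg

Volume: 134 m³ = 134,000 L.
After draining 54% and refilling: 191 × 0.46 + 30 × 0.54 = 104.06 ppm.
Deficit to target: 139 − 104.06 = 34.94 mg/L.
As CaCO₃: 34.94 mg/L × 134,000 L = 4682 g; ÷ 50 g/eq ÷ 1 = 93.64 mol NaHCO₃.
Mass: 93.64 × 84 = 7866 g.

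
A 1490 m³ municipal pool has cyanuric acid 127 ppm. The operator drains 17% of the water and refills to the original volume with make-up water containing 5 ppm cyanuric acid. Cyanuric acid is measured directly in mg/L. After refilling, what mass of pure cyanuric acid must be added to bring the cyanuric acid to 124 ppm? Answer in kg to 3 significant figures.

Volume: 1490 m³ = 1,490,000 L.
After draining 17% and refilling: 127 × 0.83 + 5 × 0.17 = 106.26 ppm.
Deficit to target: 124 − 106.26 = 17.74 mg/L.
Mass: 17.74 mg/L × 1,490,000 L = 26,430 g cyanuric acid.

26.4 kg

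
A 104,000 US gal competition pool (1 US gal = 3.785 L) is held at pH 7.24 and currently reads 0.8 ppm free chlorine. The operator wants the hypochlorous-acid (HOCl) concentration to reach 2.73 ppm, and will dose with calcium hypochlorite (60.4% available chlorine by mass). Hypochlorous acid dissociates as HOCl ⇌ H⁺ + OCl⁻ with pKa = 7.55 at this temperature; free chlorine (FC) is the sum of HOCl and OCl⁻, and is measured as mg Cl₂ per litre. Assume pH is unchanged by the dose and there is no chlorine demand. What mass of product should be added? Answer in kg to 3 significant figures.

2.13 kg

Volume: 104,000 US gal × 3.785 L/gal = 393,640 L.
[OCl⁻]/[HOCl] = 10^(pH − pKa) = 10^(7.24 − 7.55) = 0.4898; fraction as HOCl = 1/(1 + 0.4898) = 0.6712.
Free chlorine required for 2.73 ppm HOCl: 2.73 / 0.6712 = 4.067 ppm.
FC to add: 4.067 − 0.8 = 3.267 mg/L as Cl₂.
Cl₂ equivalent: 3.267 mg/L × 393,640 L = 1286 g.
Product at 60.4% available Cl: 1286 / 0.604 = 2129 g.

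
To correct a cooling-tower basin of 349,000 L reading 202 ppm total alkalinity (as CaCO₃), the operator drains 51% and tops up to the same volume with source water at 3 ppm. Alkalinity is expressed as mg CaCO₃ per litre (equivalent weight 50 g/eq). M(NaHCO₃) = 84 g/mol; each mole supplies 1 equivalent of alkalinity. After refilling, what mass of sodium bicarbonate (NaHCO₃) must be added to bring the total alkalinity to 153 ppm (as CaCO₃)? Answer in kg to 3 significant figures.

After draining 51% and refilling: 202 × 0.49 + 3 × 0.51 = 100.51 ppm.
Deficit to target: 153 − 100.51 = 52.49 mg/L.
As CaCO₃: 52.49 mg/L × 349,000 L = 18,320 g; ÷ 50 g/eq ÷ 1 = 366.4 mol NaHCO₃.
Mass: 366.4 × 84 = 30,780 g.

30.8 kg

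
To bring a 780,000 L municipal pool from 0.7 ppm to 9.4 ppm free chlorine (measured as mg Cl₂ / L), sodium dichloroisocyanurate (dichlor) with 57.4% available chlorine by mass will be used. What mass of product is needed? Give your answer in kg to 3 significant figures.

11.8 kg

Chlorine deficit: 9.4 − 0.7 = 8.7 ppm = 8.7 mg/L as Cl₂.
Cl₂ equivalent needed: 8.7 mg/L × 780,000 L = 6,786,000 mg = 6786 g.
Product at 57.4% available chlorine: 6786 / 0.574 = 11,820 g.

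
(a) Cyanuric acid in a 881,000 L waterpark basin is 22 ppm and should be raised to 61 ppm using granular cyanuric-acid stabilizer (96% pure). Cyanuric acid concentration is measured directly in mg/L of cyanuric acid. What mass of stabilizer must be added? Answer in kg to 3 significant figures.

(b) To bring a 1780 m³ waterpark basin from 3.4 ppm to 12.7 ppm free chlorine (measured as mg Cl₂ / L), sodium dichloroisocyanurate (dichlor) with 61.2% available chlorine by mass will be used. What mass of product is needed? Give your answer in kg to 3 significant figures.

(a) 35.8 kg; (b) 27.0 kg

(a) CYA to add: (61 − 22) = 39 mg/L × 881,000 L = 34,360 g cyanuric acid.
(a) At 96% purity: 34,360 / 0.96 = 35,790 g product.

(b) Volume: 1780 m³ = 1,780,000 L.
(b) Chlorine deficit: 12.7 − 3.4 = 9.3 ppm = 9.3 mg/L as Cl₂.
(b) Cl₂ equivalent needed: 9.3 mg/L × 1,780,000 L = 16,550,000 mg = 16,550 g.
(b) Product at 61.2% available chlorine: 16,550 / 0.612 = 27,050 g.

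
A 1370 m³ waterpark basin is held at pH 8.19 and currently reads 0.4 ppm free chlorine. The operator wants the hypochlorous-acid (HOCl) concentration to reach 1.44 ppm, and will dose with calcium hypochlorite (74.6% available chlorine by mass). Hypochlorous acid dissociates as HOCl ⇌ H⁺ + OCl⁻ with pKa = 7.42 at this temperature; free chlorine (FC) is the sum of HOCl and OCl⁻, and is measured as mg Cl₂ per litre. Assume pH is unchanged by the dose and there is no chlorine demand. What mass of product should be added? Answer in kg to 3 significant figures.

Volume: 1370 m³ = 1,370,000 L.
[OCl⁻]/[HOCl] = 10^(pH − pKa) = 10^(8.19 − 7.42) = 5.888; fraction as HOCl = 1/(1 + 5.888) = 0.1452.
Free chlorine required for 1.44 ppm HOCl: 1.44 / 0.1452 = 9.919 ppm.
FC to add: 9.919 − 0.4 = 9.519 mg/L as Cl₂.
Cl₂ equivalent: 9.519 mg/L × 1,370,000 L = 13,040 g.
Product at 74.6% available Cl: 13,040 / 0.746 = 17,480 g.

17.5 kg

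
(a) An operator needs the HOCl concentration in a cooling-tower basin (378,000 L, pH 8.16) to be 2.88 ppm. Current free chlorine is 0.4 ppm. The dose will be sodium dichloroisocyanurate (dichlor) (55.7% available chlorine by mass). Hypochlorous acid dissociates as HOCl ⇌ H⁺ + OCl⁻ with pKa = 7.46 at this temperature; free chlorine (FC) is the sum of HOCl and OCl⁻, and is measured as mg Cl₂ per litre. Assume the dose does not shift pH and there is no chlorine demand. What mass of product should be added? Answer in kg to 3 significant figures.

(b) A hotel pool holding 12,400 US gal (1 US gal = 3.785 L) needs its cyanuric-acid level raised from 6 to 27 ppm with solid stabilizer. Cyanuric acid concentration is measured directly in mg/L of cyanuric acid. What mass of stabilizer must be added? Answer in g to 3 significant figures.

(a) 11.5 kg; (b) 986 g

(a) [OCl⁻]/[HOCl] = 10^(pH − pKa) = 10^(8.16 − 7.46) = 5.012; fraction as HOCl = 1/(1 + 5.012) = 0.1663.
(a) Free chlorine required for 2.88 ppm HOCl: 2.88 / 0.1663 = 17.31 ppm.
(a) FC to add: 17.31 − 0.4 = 16.91 mg/L as Cl₂.
(a) Cl₂ equivalent: 16.91 mg/L × 378,000 L = 6394 g.
(a) Product at 55.7% available Cl: 6394 / 0.557 = 11,480 g.

(b) Volume: 12,400 US gal × 3.785 L/gal = 46,934 L.
(b) CYA to add: (27 − 6) = 21 mg/L × 46,934 L = 985.6 g cyanuric acid.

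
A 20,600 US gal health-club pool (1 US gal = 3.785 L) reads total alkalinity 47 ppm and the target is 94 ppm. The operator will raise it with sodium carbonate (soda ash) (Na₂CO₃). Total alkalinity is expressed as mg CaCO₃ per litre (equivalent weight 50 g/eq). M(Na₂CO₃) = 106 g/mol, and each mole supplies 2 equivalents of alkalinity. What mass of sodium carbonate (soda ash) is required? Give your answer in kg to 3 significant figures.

Volume: 20,600 US gal × 3.785 L/gal = 77,971 L.
Alkalinity to add: (94 − 47) = 47 mg/L as CaCO₃ × 77,971 L = 3665 g as CaCO₃.
Equivalents: 3665 g ÷ 50 g/eq = 73.29 eq.
Each mole of Na₂CO₃ supplies 2 eq, so 73.29 / 2 = 36.65 mol.
Mass: 36.65 mol × 106 g/mol = 3885 g.

3.88 kg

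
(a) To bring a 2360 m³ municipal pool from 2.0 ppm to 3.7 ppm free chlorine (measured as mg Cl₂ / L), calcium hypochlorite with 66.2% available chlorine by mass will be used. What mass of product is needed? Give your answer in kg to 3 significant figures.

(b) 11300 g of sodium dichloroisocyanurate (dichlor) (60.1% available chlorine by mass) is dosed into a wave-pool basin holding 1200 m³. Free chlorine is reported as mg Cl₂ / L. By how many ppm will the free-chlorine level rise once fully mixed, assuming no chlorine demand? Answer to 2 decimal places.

(a) 6.06 kg; (b) 5.66 ppm

(a) Volume: 2360 m³ = 2,360,000 L.
(a) Chlorine deficit: 3.7 − 2.0 = 1.7 ppm = 1.7 mg/L as Cl₂.
(a) Cl₂ equivalent needed: 1.7 mg/L × 2,360,000 L = 4,012,000 mg = 4012 g.
(a) Product at 66.2% available chlorine: 4012 / 0.662 = 6060 g.

(b) Volume: 1200 m³ = 1,200,000 L.
(b) Available chlorine delivered: 11,300 g × 0.601 = 6791 g as Cl₂.
(b) Concentration rise: 6791 g / 1,200,000 L = 5.659 mg/L = 5.66 ppm.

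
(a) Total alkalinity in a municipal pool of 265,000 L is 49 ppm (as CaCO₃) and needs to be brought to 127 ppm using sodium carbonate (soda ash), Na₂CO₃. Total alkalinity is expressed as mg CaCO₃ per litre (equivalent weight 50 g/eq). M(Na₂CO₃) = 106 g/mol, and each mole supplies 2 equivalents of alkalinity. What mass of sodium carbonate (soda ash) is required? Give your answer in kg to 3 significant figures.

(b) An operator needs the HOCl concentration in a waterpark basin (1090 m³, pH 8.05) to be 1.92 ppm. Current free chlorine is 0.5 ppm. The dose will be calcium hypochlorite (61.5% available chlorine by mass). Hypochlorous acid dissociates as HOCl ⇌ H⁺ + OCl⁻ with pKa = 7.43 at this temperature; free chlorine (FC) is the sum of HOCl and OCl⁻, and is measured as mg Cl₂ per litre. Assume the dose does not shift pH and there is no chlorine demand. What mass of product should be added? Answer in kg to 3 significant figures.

(a) Alkalinity to add: (127 − 49) = 78 mg/L as CaCO₃ × 265,000 L = 20,670 g as CaCO₃.
(a) Equivalents: 20,670 g ÷ 50 g/eq = 413.4 eq.
(a) Each mole of Na₂CO₃ supplies 2 eq, so 413.4 / 2 = 206.7 mol.
(a) Mass: 206.7 mol × 106 g/mol = 21,910 g.

(b) Volume: 1090 m³ = 1,090,000 L.
(b) [OCl⁻]/[HOCl] = 10^(pH − pKa) = 10^(8.05 − 7.43) = 4.169; fraction as HOCl = 1/(1 + 4.169) = 0.1935.
(b) Free chlorine required for 1.92 ppm HOCl: 1.92 / 0.1935 = 9.924 ppm.
(b) FC to add: 9.924 − 0.5 = 9.424 mg/L as Cl₂.
(b) Cl₂ equivalent: 9.424 mg/L × 1,090,000 L = 10,270 g.
(b) Product at 61.5% available Cl: 10,270 / 0.615 = 16,700 g.

(a) 21.9 kg; (b) 16.7 kg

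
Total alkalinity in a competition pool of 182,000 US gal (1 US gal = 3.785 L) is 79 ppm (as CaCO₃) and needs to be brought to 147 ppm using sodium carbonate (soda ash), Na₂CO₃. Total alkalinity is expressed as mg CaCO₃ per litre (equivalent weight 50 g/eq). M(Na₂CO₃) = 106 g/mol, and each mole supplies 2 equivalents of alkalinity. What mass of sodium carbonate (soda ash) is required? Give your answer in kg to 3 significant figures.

Volume: 182,000 US gal × 3.785 L/gal = 688,870 L.
Alkalinity to add: (147 − 79) = 68 mg/L as CaCO₃ × 688,870 L = 46,840 g as CaCO₃.
Equivalents: 46,840 g ÷ 50 g/eq = 936.9 eq.
Each mole of Na₂CO₃ supplies 2 eq, so 936.9 / 2 = 468.4 mol.
Mass: 468.4 mol × 106 g/mol = 49,650 g.

49.7 kg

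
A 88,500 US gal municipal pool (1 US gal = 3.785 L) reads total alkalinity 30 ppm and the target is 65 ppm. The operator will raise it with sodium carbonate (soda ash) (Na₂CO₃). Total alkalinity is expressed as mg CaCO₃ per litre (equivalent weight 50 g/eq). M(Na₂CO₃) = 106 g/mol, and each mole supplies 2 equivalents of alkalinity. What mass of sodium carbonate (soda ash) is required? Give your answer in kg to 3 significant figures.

Volume: 88,500 US gal × 3.785 L/gal = 334,972 L.
Alkalinity to add: (65 − 30) = 35 mg/L as CaCO₃ × 334,972 L = 11,720 g as CaCO₃.
Equivalents: 11,720 g ÷ 50 g/eq = 234.5 eq.
Each mole of Na₂CO₃ supplies 2 eq, so 234.5 / 2 = 117.2 mol.
Mass: 117.2 mol × 106 g/mol = 12,430 g.

12.4 kg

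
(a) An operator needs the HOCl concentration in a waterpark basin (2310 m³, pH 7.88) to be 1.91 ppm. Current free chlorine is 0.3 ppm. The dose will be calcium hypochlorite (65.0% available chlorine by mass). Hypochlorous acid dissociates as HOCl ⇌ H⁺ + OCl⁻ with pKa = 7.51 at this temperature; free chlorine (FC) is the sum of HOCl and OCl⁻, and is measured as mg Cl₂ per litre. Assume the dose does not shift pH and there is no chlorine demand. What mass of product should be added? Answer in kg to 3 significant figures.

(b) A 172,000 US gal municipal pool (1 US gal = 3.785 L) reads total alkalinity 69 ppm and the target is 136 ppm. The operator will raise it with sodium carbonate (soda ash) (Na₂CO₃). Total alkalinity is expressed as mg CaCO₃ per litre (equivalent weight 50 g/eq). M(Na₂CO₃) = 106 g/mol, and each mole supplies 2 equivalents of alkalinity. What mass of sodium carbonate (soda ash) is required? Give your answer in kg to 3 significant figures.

(a) Volume: 2310 m³ = 2,310,000 L.
(a) [OCl⁻]/[HOCl] = 10^(pH − pKa) = 10^(7.88 − 7.51) = 2.344; fraction as HOCl = 1/(1 + 2.344) = 0.299.
(a) Free chlorine required for 1.91 ppm HOCl: 1.91 / 0.299 = 6.387 ppm.
(a) FC to add: 6.387 − 0.3 = 6.087 mg/L as Cl₂.
(a) Cl₂ equivalent: 6.087 mg/L × 2,310,000 L = 14,060 g.
(a) Product at 65.0% available Cl: 14,060 / 0.65 = 21,630 g.

(b) Volume: 172,000 US gal × 3.785 L/gal = 651,020 L.
(b) Alkalinity to add: (136 − 69) = 67 mg/L as CaCO₃ × 651,020 L = 43,620 g as CaCO₃.
(b) Equivalents: 43,620 g ÷ 50 g/eq = 872.4 eq.
(b) Each mole of Na₂CO₃ supplies 2 eq, so 872.4 / 2 = 436.2 mol.
(b) Mass: 436.2 mol × 106 g/mol = 46,240 g.

(a) 21.6 kg; (b) 46.2 kg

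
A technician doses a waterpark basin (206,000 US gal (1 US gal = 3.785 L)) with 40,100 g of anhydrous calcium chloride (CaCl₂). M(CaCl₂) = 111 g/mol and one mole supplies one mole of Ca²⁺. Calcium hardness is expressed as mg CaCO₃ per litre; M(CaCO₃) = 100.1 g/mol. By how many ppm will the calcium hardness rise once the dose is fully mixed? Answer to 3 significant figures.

Volume: 206,000 US gal × 3.785 L/gal = 779,710 L.
Moles of Ca²⁺: 40,100 g ÷ 111 g/mol = 361.3 mol.
As CaCO₃: 361.3 mol × 100.1 g/mol = 36,160 g.
Rise: 36,160 g / 779,710 L × 1000 = 46.38 mg/L.

46.4 ppm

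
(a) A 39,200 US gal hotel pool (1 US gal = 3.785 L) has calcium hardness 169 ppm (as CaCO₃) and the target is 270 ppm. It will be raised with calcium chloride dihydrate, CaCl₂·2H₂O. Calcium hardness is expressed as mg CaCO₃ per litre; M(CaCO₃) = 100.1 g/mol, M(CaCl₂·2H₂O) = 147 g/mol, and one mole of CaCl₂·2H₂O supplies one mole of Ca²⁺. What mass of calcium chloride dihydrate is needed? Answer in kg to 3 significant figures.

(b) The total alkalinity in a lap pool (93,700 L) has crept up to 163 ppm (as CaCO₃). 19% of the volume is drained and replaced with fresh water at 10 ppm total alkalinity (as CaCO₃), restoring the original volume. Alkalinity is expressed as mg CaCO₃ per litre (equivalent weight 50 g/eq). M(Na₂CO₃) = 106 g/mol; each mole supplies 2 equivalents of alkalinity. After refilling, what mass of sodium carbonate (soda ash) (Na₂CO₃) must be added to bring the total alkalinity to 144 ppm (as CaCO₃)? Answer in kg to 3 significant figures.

(a) 22.0 kg; (b) 1.00 kg

(a) Volume: 39,200 US gal × 3.785 L/gal = 148,372 L.
(a) Hardness to add: (270 − 169) = 101 mg/L as CaCO₃ × 148,372 L = 14,990 g as CaCO₃.
(a) Moles of Ca²⁺ (1 mol Ca²⁺ ≡ 1 mol CaCO₃): 14,990 / 100.1 g/mol = 149.7 mol.
(a) Mass of CaCl₂·2H₂O: 149.7 × 147 = 22,010 g.

(b) After draining 19% and refilling: 163 × 0.81 + 10 × 0.19 = 133.93 ppm.
(b) Deficit to target: 144 − 133.93 = 10.07 mg/L.
(b) As CaCO₃: 10.07 mg/L × 93,700 L = 943.6 g; ÷ 50 g/eq ÷ 2 = 9.436 mol Na₂CO₃.
(b) Mass: 9.436 × 106 = 1000 g.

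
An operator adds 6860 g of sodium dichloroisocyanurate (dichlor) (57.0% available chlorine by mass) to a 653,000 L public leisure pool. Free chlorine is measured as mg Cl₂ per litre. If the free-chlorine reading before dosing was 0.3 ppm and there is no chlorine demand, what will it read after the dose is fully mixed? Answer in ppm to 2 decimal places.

Available chlorine delivered: 6860 g × 0.57 = 3910 g as Cl₂.
Concentration rise: 3910 g / 653,000 L = 5.988 mg/L = 5.99 ppm.
Final FC: 0.3 + 5.99 = 6.29 ppm.

6.29 ppm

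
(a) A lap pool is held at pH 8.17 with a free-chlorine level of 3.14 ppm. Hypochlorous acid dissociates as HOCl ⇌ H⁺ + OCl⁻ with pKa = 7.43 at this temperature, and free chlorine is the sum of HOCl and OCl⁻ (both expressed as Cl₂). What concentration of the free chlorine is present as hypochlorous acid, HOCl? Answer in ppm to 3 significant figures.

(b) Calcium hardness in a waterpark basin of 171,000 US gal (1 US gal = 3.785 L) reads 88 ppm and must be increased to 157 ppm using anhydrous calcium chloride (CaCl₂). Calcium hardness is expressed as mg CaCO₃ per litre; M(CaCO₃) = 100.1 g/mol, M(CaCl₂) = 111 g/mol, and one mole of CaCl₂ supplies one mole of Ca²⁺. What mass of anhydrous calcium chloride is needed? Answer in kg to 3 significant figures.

(a) 0.483 ppm; (b) 49.5 kg

(a) [OCl⁻]/[HOCl] = 10^(pH − pKa) = 10^(8.17 − 7.43) = 10^0.74 = 5.495.
(a) Fraction as HOCl = 1 / (1 + 5.495) = 0.154.
(a) HOCl = 0.154 × 3.14 ppm = 0.4834 ppm.

(b) Volume: 171,000 US gal × 3.785 L/gal = 647,235 L.
(b) Hardness to add: (157 − 88) = 69 mg/L as CaCO₃ × 647,235 L = 44,660 g as CaCO₃.
(b) Moles of Ca²⁺ (1 mol Ca²⁺ ≡ 1 mol CaCO₃): 44,660 / 100.1 g/mol = 446.1 mol.
(b) Mass of CaCl₂: 446.1 × 111 = 49,520 g.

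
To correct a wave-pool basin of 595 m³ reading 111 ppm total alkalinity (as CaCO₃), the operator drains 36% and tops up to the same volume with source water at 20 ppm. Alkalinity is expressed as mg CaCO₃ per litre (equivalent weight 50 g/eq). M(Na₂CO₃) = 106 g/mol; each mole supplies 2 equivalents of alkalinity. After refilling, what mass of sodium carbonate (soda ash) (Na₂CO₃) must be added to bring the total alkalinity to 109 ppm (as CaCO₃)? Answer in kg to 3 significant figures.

19.4 kg

Volume: 595 m³ = 595,000 L.
After draining 36% and refilling: 111 × 0.64 + 20 × 0.36 = 78.24 ppm.
Deficit to target: 109 − 78.24 = 30.76 mg/L.
As CaCO₃: 30.76 mg/L × 595,000 L = 18,300 g; ÷ 50 g/eq ÷ 2 = 183 mol Na₂CO₃.
Mass: 183 × 106 = 19,400 g.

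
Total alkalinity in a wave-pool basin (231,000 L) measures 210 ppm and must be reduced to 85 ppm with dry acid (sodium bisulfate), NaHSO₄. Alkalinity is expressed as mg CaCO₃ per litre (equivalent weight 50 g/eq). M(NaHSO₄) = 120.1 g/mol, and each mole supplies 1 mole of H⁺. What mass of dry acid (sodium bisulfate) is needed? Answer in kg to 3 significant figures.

69.4 kg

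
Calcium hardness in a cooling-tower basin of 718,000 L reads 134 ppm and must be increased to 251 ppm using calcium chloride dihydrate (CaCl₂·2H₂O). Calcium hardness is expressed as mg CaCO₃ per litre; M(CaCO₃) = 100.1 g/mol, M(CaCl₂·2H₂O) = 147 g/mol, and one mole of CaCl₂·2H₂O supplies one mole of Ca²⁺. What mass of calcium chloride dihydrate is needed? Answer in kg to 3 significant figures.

123 kg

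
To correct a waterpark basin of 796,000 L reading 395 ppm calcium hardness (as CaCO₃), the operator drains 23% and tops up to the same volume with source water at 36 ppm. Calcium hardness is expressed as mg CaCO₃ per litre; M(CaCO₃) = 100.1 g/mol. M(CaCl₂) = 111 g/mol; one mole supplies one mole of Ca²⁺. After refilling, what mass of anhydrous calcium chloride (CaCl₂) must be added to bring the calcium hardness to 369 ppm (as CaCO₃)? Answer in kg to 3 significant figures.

After draining 23% and refilling: 395 × 0.77 + 36 × 0.23 = 312.43 ppm.
Deficit to target: 369 − 312.43 = 56.57 mg/L.
As CaCO₃: 56.57 mg/L × 796,000 L = 45,030 g; ÷ 100.1 = 449.8 mol Ca²⁺.
Mass: 449.8 × 111 = 49,930 g.

49.9 kg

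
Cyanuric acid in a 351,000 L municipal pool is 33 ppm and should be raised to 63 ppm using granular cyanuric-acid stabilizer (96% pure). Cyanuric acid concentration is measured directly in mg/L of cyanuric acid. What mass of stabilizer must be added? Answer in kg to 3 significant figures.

11.0 kg

CYA to add: (63 − 33) = 30 mg/L × 351,000 L = 10,530 g cyanuric acid.
At 96% purity: 10,530 / 0.96 = 10,970 g product.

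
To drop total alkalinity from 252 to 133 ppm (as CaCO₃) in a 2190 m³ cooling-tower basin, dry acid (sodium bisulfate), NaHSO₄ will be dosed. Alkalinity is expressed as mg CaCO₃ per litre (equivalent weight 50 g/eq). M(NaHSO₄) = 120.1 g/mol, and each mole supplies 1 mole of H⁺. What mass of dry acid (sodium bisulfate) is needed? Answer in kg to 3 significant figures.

626 kg

Volume: 2190 m³ = 2,190,000 L.
Alkalinity to neutralize: (252 − 133) = 119 mg/L as CaCO₃ × 2,190,000 L = 260,600 g as CaCO₃.
Equivalents of H⁺ required: 260,600 ÷ 50 g/eq = 5212 eq = 5212 mol NaHSO₄.
Mass of NaHSO₄: 5212 × 120.1 = 626,000 g.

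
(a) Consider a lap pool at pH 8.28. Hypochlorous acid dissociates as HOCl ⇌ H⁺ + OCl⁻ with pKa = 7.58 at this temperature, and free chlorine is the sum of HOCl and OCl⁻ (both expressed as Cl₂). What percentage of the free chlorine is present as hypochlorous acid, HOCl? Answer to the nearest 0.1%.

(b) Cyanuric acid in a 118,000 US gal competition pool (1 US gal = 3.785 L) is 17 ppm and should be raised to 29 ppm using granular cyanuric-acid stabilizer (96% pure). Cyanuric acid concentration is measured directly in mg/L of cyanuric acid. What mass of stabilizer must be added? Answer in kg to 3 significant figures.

(a) 16.6%; (b) 5.58 kg

(a) [OCl⁻]/[HOCl] = 10^(pH − pKa) = 10^(8.28 − 7.58) = 10^0.70 = 5.012.
(a) Fraction as HOCl = 1 / (1 + 5.012) = 0.1663.

(b) Volume: 118,000 US gal × 3.785 L/gal = 446,630 L.
(b) CYA to add: (29 − 17) = 12 mg/L × 446,630 L = 5360 g cyanuric acid.
(b) At 96% purity: 5360 / 0.96 = 5583 g product.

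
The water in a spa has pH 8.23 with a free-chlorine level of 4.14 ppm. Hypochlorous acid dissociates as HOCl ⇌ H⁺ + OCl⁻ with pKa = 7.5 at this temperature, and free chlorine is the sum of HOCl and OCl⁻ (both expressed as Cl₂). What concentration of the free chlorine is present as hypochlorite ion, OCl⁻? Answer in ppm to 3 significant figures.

3.49 ppm

[OCl⁻]/[HOCl] = 10^(pH − pKa) = 10^(8.23 − 7.5) = 10^0.73 = 5.37.
Fraction as HOCl = 1 / (1 + 5.37) = 0.157.
OCl⁻ = (1 − 0.157) × 4.14 ppm = 3.49 ppm.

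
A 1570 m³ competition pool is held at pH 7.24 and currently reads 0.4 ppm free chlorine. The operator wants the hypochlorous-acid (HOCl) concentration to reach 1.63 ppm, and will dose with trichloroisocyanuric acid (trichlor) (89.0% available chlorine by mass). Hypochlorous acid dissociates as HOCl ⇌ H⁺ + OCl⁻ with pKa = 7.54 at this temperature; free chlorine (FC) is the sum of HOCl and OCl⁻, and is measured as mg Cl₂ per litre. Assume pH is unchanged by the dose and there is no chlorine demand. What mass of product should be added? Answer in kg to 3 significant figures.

Volume: 1570 m³ = 1,570,000 L.
[OCl⁻]/[HOCl] = 10^(pH − pKa) = 10^(7.24 − 7.54) = 0.5012; fraction as HOCl = 1/(1 + 0.5012) = 0.6661.
Free chlorine required for 1.63 ppm HOCl: 1.63 / 0.6661 = 2.447 ppm.
FC to add: 2.447 − 0.4 = 2.047 mg/L as Cl₂.
Cl₂ equivalent: 2.047 mg/L × 1,570,000 L = 3214 g.
Product at 89.0% available Cl: 3214 / 0.89 = 3611 g.

3.61 kg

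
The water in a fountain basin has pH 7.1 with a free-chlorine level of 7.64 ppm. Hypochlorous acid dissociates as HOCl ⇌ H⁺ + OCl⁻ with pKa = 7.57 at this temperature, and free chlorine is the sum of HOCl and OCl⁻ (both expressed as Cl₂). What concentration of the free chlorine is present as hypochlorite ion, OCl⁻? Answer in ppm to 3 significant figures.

1.93 ppm

[OCl⁻]/[HOCl] = 10^(pH − pKa) = 10^(7.1 − 7.57) = 10^-0.47 = 0.3388.
Fraction as HOCl = 1 / (1 + 0.3388) = 0.7469.
OCl⁻ = (1 − 0.7469) × 7.64 ppm = 1.934 ppm.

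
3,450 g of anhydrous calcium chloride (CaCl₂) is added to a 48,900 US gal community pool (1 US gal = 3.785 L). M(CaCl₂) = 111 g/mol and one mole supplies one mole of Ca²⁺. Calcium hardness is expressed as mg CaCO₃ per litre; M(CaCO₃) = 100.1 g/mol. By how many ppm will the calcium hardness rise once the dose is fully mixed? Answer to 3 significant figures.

Volume: 48,900 US gal × 3.785 L/gal = 185,086 L.
Moles of Ca²⁺: 3,450 g ÷ 111 g/mol = 31.08 mol.
As CaCO₃: 31.08 mol × 100.1 g/mol = 3111 g.
Rise: 3111 g / 185,086 L × 1000 = 16.81 mg/L.

16.8 ppm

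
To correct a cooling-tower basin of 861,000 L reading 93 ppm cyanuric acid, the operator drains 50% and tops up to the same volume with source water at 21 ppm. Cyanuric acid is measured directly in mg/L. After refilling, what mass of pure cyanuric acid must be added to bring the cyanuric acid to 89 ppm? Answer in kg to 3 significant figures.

27.6 kg

After draining 50% and refilling: 93 × 0.50 + 21 × 0.50 = 57 ppm.
Deficit to target: 89 − 57 = 32 mg/L.
Mass: 32 mg/L × 861,000 L = 27,550 g cyanuric acid.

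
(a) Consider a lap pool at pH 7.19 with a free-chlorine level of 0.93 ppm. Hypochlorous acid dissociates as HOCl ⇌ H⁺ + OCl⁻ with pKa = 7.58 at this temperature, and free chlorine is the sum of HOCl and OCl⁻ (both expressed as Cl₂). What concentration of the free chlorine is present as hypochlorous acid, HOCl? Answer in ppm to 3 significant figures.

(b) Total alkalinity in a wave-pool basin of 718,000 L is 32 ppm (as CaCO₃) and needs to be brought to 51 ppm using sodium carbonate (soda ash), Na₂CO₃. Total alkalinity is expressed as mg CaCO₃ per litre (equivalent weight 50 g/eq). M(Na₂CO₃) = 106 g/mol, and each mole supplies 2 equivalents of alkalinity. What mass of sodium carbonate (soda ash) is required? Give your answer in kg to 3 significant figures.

(a) [OCl⁻]/[HOCl] = 10^(pH − pKa) = 10^(7.19 − 7.58) = 10^-0.39 = 0.4074.
(a) Fraction as HOCl = 1 / (1 + 0.4074) = 0.7105.
(a) HOCl = 0.7105 × 0.93 ppm = 0.6608 ppm.

(b) Alkalinity to add: (51 − 32) = 19 mg/L as CaCO₃ × 718,000 L = 13,640 g as CaCO₃.
(b) Equivalents: 13,640 g ÷ 50 g/eq = 272.8 eq.
(b) Each mole of Na₂CO₃ supplies 2 eq, so 272.8 / 2 = 136.4 mol.
(b) Mass: 136.4 mol × 106 g/mol = 14,460 g.

(a) 0.661 ppm; (b) 14.5 kg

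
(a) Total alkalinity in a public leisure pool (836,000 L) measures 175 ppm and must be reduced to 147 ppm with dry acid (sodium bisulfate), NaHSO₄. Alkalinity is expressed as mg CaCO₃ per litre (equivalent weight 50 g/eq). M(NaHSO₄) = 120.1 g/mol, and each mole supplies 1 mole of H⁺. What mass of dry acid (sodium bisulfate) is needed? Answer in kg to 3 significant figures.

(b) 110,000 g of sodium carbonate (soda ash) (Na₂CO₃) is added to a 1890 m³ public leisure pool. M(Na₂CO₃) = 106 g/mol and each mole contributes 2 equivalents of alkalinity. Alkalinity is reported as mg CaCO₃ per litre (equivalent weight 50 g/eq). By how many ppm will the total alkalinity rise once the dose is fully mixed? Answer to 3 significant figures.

(a) Alkalinity to neutralize: (175 − 147) = 28 mg/L as CaCO₃ × 836,000 L = 23,410 g as CaCO₃.
(a) Equivalents of H⁺ required: 23,410 ÷ 50 g/eq = 468.2 eq = 468.2 mol NaHSO₄.
(a) Mass of NaHSO₄: 468.2 × 120.1 = 56,230 g.

(b) Volume: 1890 m³ = 1,890,000 L.
(b) Moles of Na₂CO₃: 110,000 g ÷ 106 g/mol = 1038 mol → 2075 eq of alkalinity.
(b) As CaCO₃: 2075 eq × 50 g/eq = 103,800 g.
(b) Rise: 103,800 g / 1,890,000 L × 1000 = 54.91 mg/L.

(a) 56.2 kg; (b) 54.9 ppm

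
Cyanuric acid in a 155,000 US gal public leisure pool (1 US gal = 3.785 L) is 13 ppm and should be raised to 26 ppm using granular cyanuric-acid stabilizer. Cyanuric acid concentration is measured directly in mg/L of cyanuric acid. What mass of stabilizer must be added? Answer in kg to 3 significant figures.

7.63 kg

Volume: 155,000 US gal × 3.785 L/gal = 586,675 L.
CYA to add: (26 − 13) = 13 mg/L × 586,675 L = 7627 g cyanuric acid.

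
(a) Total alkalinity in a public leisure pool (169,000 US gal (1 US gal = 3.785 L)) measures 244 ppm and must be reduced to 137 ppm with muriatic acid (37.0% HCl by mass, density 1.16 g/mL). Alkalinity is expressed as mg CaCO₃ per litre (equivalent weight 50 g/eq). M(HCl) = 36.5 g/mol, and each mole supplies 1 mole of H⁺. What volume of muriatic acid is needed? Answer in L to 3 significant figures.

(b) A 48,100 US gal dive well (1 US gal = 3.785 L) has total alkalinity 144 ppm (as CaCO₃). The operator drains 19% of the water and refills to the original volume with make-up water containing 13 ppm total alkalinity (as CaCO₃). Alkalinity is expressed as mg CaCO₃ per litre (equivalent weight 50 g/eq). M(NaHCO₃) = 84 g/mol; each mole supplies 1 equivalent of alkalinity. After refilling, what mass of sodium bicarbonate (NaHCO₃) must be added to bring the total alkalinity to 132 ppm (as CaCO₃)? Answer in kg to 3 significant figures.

(a) Volume: 169,000 US gal × 3.785 L/gal = 639,665 L.
(a) Alkalinity to neutralize: (244 − 137) = 107 mg/L as CaCO₃ × 639,665 L = 68,440 g as CaCO₃.
(a) Equivalents of H⁺ required: 68,440 ÷ 50 g/eq = 1369 eq = 1369 mol HCl.
(a) Mass of HCl: 1369 × 36.5 = 49,960 g.
(a) Mass of 37.0% solution: 49,960 / 0.37 = 135,000 g.
(a) Volume: 135,000 g ÷ 1.16 g/mL = 116,400 mL.

(b) Volume: 48,100 US gal × 3.785 L/gal = 182,058 L.
(b) After draining 19% and refilling: 144 × 0.81 + 13 × 0.19 = 119.11 ppm.
(b) Deficit to target: 132 − 119.11 = 12.89 mg/L.
(b) As CaCO₃: 12.89 mg/L × 182,058 L = 2347 g; ÷ 50 g/eq ÷ 1 = 46.93 mol NaHCO₃.
(b) Mass: 46.93 × 84 = 3943 g.

(a) 116 L; (b) 3.94 kg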